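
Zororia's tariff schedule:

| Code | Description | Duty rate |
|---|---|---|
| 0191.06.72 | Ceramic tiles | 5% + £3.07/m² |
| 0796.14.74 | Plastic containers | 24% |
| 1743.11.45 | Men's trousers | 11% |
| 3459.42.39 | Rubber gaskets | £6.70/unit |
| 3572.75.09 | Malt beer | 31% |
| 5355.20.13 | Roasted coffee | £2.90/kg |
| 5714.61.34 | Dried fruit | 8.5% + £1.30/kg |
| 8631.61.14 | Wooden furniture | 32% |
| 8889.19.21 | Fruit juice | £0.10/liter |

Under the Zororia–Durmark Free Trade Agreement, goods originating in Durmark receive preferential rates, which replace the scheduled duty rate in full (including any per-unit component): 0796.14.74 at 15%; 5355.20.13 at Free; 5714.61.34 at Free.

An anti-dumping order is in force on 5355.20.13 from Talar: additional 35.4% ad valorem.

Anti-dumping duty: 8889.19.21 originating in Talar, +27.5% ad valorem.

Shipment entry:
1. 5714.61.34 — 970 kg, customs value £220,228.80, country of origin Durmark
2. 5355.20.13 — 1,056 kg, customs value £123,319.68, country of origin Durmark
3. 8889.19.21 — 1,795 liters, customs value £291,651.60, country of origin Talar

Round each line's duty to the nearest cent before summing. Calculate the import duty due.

Line 1 (5714.61.34, Durmark, 970 kg, £220,228.80):
Base rate for 5714.61.34 is 8.5% + £1.30/kg.
Origin Durmark qualifies under the Zororia–Durmark agreement and 5714.61.34 is covered: preferential rate Free applies instead.
Duty = £220,228.80 × 0% = £0.00.
Line 2 (5355.20.13, Durmark, 1,056 kg, £123,319.68):
Base rate for 5355.20.13 is £2.90/kg.
Origin Durmark qualifies under the Zororia–Durmark agreement and 5355.20.13 is covered: preferential rate Free applies instead.
The additional-duty order on 5355.20.13 targets Talar, not Durmark; it does not apply.
Duty = £123,319.68 × 0% = £0.00.
Line 3 (8889.19.21, Talar, 1,795 liters, £291,651.60):
Base rate for 8889.19.21 is £0.10/liter.
Additional duty on 8889.19.21 from Talar: +27.5% ad valorem. Applied ad valorem rate = 27.5%.
Duty = £291,651.60 × 27.5% + 1,795 × £0.10 = £80,383.69.
Total = £0.00 + £0.00 + £80,383.69 = £80,383.69.

£80,383.69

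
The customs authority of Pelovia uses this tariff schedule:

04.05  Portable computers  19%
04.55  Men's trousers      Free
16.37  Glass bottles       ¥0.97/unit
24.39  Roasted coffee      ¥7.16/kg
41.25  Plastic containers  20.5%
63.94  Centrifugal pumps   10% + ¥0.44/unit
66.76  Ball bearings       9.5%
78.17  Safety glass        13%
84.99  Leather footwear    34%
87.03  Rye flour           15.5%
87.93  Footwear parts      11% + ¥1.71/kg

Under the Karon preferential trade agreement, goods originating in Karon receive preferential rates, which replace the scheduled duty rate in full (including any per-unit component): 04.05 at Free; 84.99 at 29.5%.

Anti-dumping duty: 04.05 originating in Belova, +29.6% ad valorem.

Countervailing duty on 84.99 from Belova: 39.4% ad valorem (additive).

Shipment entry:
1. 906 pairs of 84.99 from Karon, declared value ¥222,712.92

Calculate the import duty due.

¥65,700.31

Line 1 (84.99, Karon, 906 pairs, ¥222,712.92):
Base rate for 84.99 is 34%.
Origin Karon qualifies under the Pelovia–Karon agreement and 84.99 is covered: preferential rate 29.5% applies instead.
The additional-duty order on 84.99 targets Belova, not Karon; it does not apply.
Duty = ¥222,712.92 × 29.5% = ¥65,700.31.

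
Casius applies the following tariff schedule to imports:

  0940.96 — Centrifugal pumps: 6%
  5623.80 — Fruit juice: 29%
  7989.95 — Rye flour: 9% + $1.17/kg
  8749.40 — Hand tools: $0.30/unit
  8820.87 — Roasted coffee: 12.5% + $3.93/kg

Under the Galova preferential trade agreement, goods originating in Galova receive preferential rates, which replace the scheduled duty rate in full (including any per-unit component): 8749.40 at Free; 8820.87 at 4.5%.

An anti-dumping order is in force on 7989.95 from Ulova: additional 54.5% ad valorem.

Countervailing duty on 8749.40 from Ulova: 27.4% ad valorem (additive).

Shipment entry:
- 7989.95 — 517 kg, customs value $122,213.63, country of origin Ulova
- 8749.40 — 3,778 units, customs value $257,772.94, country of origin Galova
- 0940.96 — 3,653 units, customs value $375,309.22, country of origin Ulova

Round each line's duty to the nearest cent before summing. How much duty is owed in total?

$100,729.10

Line 1 (7989.95, Ulova, 517 kg, $122,213.63):
Base rate for 7989.95 is 9% + $1.17/kg.
Additional duty on 7989.95 from Ulova: +54.5%. Applied ad valorem rate: 9% + 54.5% = 63.5%.
Duty = $122,213.63 × 63.5% + 517 × $1.17 = $78,210.55.
Line 2 (8749.40, Galova, 3,778 units, $257,772.94):
Base rate for 8749.40 is $0.30/unit.
Origin Galova qualifies under the Casius–Galova agreement and 8749.40 is covered: preferential rate Free applies instead.
The additional-duty order on 8749.40 targets Ulova, not Galova; it does not apply.
Duty = $257,772.94 × 0% = $0.00.
Line 3 (0940.96, Ulova, 3,653 units, $375,309.22):
Base rate for 0940.96 is 6%.
Duty = $375,309.22 × 6% = $22,518.55.
Total = $78,210.55 + $0.00 + $22,518.55 = $100,729.10.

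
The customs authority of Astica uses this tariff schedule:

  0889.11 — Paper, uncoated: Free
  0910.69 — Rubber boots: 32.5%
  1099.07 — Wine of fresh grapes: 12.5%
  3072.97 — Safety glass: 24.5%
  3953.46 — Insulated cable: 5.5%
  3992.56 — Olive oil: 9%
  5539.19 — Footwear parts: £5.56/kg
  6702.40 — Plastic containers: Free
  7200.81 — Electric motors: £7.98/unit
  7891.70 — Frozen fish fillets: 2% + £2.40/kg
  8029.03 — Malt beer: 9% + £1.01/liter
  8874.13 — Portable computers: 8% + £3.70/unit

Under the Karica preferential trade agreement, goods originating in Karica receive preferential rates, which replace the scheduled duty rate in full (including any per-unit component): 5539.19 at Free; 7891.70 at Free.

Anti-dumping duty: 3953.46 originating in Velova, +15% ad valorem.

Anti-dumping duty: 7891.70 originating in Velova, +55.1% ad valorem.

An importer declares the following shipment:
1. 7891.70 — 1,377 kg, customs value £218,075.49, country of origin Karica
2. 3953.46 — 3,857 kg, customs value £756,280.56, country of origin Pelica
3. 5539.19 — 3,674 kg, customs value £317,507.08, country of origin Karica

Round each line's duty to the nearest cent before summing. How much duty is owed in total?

Line 1 (7891.70, Karica, 1,377 kg, £218,075.49):
Base rate for 7891.70 is 2% + £2.40/kg.
Origin Karica qualifies under the Astica–Karica agreement and 7891.70 is covered: preferential rate Free applies instead.
The additional-duty order on 7891.70 targets Velova, not Karica; it does not apply.
Duty = £218,075.49 × 0% = £0.00.
Line 2 (3953.46, Pelica, 3,857 kg, £756,280.56):
Base rate for 3953.46 is 5.5%.
The additional-duty order on 3953.46 targets Velova, not Pelica; it does not apply.
Duty = £756,280.56 × 5.5% = £41,595.43.
Line 3 (5539.19, Karica, 3,674 kg, £317,507.08):
Base rate for 5539.19 is £5.56/kg.
Origin Karica qualifies under the Astica–Karica agreement and 5539.19 is covered: preferential rate Free applies instead.
Duty = £317,507.08 × 0% = £0.00.
Total = £0.00 + £41,595.43 + £0.00 = £41,595.43.

£41,595.43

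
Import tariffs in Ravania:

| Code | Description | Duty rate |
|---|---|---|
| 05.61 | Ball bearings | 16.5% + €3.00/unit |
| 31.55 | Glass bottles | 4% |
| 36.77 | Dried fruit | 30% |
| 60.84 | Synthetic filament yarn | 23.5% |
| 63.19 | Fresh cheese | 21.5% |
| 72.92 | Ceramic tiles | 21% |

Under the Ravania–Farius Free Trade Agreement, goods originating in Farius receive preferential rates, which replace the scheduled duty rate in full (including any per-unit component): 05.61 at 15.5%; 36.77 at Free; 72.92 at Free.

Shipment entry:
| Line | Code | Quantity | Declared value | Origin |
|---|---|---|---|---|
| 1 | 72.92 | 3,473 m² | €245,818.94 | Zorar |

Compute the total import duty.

Line 1 (72.92, Zorar, 3,473 m², €245,818.94):
Base rate for 72.92 is 21%.
72.92 has an FTA preferential rate, but origin Zorar is not Farius; base rate stands.
Duty = €245,818.94 × 21% = €51,621.98.

€51,621.98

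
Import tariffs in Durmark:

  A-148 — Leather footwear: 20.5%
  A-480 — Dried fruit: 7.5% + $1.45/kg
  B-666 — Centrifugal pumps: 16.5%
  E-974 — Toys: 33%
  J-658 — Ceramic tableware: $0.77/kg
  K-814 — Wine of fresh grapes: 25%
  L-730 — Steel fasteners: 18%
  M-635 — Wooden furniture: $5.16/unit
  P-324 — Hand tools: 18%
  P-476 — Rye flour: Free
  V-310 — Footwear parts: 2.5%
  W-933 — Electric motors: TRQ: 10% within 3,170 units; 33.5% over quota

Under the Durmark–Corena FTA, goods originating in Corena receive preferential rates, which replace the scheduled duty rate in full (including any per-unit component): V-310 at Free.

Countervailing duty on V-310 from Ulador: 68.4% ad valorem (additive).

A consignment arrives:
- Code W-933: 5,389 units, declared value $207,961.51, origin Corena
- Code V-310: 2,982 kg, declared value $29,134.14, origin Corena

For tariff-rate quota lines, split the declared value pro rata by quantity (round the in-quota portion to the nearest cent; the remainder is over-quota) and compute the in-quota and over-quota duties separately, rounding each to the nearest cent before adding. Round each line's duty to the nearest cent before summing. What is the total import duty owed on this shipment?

$40,919.49

Line 1 (W-933, Corena, 5,389 units, $207,961.51):
Code W-933 is under a tariff-rate quota (threshold 3,170 units). In-quota: 3,170 units at 10%; over-quota: 2,219 units at 33.5%.
Pro-rata value split: in-quota = $207,961.51 × 3,170/5,389 = $122,330.30; over-quota = $207,961.51 − $122,330.30 = $85,631.21.
In-quota duty = $122,330.30 × 10% = $12,233.03. Over-quota duty = $85,631.21 × 33.5% = $28,686.46.
Line duty = $12,233.03 + $28,686.46 = $40,919.49.
Line 2 (V-310, Corena, 2,982 kg, $29,134.14):
Base rate for V-310 is 2.5%.
Origin Corena qualifies under the Durmark–Corena agreement and V-310 is covered: preferential rate Free applies instead.
The additional-duty order on V-310 targets Ulador, not Corena; it does not apply.
Duty = $29,134.14 × 0% = $0.00.
Total = $40,919.49 + $0.00 = $40,919.49.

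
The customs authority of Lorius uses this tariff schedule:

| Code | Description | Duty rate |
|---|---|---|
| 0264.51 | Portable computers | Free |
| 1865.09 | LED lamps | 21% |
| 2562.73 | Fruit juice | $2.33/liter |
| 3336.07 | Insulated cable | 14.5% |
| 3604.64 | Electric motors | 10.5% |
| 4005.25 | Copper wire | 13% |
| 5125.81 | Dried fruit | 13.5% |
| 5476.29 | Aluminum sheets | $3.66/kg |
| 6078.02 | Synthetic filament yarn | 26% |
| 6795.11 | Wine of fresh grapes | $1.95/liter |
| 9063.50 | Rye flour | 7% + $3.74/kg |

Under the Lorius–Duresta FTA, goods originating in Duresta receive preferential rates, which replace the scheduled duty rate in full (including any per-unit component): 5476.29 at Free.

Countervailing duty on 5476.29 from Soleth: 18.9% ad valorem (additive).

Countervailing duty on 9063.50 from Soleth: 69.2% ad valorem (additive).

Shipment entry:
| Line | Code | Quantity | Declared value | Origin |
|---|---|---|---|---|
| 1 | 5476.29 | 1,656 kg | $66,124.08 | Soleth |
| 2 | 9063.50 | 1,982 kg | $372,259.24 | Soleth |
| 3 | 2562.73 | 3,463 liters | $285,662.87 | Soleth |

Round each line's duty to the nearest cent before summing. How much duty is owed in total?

$317,701.42

Line 1 (5476.29, Soleth, 1,656 kg, $66,124.08):
Base rate for 5476.29 is $3.66/kg.
5476.29 has an FTA preferential rate, but origin Soleth is not Duresta; base rate stands.
Additional duty on 5476.29 from Soleth: +18.9% ad valorem. Applied ad valorem rate = 18.9%.
Duty = $66,124.08 × 18.9% + 1,656 × $3.66 = $18,558.41.
Line 2 (9063.50, Soleth, 1,982 kg, $372,259.24):
Base rate for 9063.50 is 7% + $3.74/kg.
Additional duty on 9063.50 from Soleth: +69.2%. Applied ad valorem rate: 7% + 69.2% = 76.2%.
Duty = $372,259.24 × 76.2% + 1,982 × $3.74 = $291,074.22.
Line 3 (2562.73, Soleth, 3,463 liters, $285,662.87):
Base rate for 2562.73 is $2.33/liter.
Duty = 3,463 × $2.33 = $8,068.79.
Total = $18,558.41 + $291,074.22 + $8,068.79 = $317,701.42.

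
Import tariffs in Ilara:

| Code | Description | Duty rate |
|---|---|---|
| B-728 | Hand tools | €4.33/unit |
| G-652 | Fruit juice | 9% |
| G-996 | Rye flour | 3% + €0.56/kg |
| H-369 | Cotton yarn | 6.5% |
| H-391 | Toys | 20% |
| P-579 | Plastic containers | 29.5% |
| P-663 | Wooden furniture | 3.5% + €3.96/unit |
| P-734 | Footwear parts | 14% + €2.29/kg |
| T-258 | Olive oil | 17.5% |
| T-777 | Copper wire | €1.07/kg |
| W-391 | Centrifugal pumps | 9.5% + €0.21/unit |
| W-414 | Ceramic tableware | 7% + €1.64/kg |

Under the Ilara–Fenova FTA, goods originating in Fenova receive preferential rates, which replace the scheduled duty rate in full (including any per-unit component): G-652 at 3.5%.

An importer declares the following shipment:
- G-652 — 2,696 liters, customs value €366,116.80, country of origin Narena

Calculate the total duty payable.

Line 1 (G-652, Narena, 2,696 liters, €366,116.80):
Base rate for G-652 is 9%.
G-652 has an FTA preferential rate, but origin Narena is not Fenova; base rate stands.
Duty = €366,116.80 × 9% = €32,950.51.

€32,950.51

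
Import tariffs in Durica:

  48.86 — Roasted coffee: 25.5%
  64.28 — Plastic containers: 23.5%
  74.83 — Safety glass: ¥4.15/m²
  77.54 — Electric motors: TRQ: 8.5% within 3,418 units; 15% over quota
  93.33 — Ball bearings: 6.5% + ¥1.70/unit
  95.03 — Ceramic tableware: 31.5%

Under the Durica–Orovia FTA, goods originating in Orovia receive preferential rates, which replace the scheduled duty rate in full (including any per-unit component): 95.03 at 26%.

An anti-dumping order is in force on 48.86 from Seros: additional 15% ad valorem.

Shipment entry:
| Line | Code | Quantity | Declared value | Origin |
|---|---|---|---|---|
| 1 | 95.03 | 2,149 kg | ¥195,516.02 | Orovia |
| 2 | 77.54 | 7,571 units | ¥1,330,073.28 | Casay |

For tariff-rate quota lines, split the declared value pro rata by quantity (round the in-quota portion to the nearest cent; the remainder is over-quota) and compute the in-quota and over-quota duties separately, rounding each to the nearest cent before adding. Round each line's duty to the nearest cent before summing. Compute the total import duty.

¥211,314.34

Line 1 (95.03, Orovia, 2,149 kg, ¥195,516.02):
Base rate for 95.03 is 31.5%.
Origin Orovia qualifies under the Durica–Orovia agreement and 95.03 is covered: preferential rate 26% applies instead.
Duty = ¥195,516.02 × 26% = ¥50,834.17.
Line 2 (77.54, Casay, 7,571 units, ¥1,330,073.28):
Code 77.54 is under a tariff-rate quota (threshold 3,418 units). In-quota: 3,418 units at 8.5%; over-quota: 4,153 units at 15%.
Pro-rata value split: in-quota = ¥1,330,073.28 × 3,418/7,571 = ¥600,474.24; over-quota = ¥1,330,073.28 − ¥600,474.24 = ¥729,599.04.
In-quota duty = ¥600,474.24 × 8.5% = ¥51,040.31. Over-quota duty = ¥729,599.04 × 15% = ¥109,439.86.
Line duty = ¥51,040.31 + ¥109,439.86 = ¥160,480.17.
Total = ¥50,834.17 + ¥160,480.17 = ¥211,314.34.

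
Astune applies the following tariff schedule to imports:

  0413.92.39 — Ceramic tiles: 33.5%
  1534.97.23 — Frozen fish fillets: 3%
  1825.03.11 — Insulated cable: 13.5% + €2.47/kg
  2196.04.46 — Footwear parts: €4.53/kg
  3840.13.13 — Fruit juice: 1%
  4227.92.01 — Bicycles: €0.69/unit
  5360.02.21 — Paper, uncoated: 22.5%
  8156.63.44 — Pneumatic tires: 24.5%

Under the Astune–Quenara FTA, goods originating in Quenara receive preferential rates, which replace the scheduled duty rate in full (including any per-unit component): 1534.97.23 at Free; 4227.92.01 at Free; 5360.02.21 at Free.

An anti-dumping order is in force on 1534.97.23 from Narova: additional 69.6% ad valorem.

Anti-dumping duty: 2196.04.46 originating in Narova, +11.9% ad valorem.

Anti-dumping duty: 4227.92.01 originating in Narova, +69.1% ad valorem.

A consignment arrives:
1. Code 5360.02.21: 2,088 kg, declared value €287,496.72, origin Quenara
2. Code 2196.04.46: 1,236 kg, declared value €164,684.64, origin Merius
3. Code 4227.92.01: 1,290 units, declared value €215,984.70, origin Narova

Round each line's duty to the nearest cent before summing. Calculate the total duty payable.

€155,734.61

Line 1 (5360.02.21, Quenara, 2,088 kg, €287,496.72):
Base rate for 5360.02.21 is 22.5%.
Origin Quenara qualifies under the Astune–Quenara agreement and 5360.02.21 is covered: preferential rate Free applies instead.
Duty = €287,496.72 × 0% = €0.00.
Line 2 (2196.04.46, Merius, 1,236 kg, €164,684.64):
Base rate for 2196.04.46 is €4.53/kg.
The additional-duty order on 2196.04.46 targets Narova, not Merius; it does not apply.
Duty = 1,236 × €4.53 = €5,599.08.
Line 3 (4227.92.01, Narova, 1,290 units, €215,984.70):
Base rate for 4227.92.01 is €0.69/unit.
4227.92.01 has an FTA preferential rate, but origin Narova is not Quenara; base rate stands.
Additional duty on 4227.92.01 from Narova: +69.1% ad valorem. Applied ad valorem rate = 69.1%.
Duty = €215,984.70 × 69.1% + 1,290 × €0.69 = €150,135.53.
Total = €0.00 + €5,599.08 + €150,135.53 = €155,734.61.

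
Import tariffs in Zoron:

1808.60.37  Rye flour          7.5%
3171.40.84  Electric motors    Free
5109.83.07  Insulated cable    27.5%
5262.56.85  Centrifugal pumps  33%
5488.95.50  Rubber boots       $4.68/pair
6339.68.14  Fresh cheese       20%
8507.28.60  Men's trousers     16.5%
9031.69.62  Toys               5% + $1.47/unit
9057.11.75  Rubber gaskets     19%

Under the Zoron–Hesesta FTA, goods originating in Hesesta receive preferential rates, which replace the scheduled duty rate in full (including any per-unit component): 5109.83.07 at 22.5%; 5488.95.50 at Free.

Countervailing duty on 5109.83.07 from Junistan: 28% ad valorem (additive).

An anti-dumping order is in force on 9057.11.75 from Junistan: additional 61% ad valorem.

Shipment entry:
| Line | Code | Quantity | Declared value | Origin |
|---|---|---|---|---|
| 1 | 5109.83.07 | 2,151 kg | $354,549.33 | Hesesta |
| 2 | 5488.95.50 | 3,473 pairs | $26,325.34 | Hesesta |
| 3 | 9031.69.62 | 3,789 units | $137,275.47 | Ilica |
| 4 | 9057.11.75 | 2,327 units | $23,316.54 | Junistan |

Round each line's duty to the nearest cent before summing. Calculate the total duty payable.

$110,860.43

Line 1 (5109.83.07, Hesesta, 2,151 kg, $354,549.33):
Base rate for 5109.83.07 is 27.5%.
Origin Hesesta qualifies under the Zoron–Hesesta agreement and 5109.83.07 is covered: preferential rate 22.5% applies instead.
The additional-duty order on 5109.83.07 targets Junistan, not Hesesta; it does not apply.
Duty = $354,549.33 × 22.5% = $79,773.60.
Line 2 (5488.95.50, Hesesta, 3,473 pairs, $26,325.34):
Base rate for 5488.95.50 is $4.68/pair.
Origin Hesesta qualifies under the Zoron–Hesesta agreement and 5488.95.50 is covered: preferential rate Free applies instead.
Duty = $26,325.34 × 0% = $0.00.
Line 3 (9031.69.62, Ilica, 3,789 units, $137,275.47):
Base rate for 9031.69.62 is 5% + $1.47/unit.
Duty = $137,275.47 × 5% + 3,789 × $1.47 = $12,433.60.
Line 4 (9057.11.75, Junistan, 2,327 units, $23,316.54):
Base rate for 9057.11.75 is 19%.
Additional duty on 9057.11.75 from Junistan: +61%. Applied ad valorem rate: 19% + 61% = 80%.
Duty = $23,316.54 × 80% = $18,653.23.
Total = $79,773.60 + $0.00 + $12,433.60 + $18,653.23 = $110,860.43.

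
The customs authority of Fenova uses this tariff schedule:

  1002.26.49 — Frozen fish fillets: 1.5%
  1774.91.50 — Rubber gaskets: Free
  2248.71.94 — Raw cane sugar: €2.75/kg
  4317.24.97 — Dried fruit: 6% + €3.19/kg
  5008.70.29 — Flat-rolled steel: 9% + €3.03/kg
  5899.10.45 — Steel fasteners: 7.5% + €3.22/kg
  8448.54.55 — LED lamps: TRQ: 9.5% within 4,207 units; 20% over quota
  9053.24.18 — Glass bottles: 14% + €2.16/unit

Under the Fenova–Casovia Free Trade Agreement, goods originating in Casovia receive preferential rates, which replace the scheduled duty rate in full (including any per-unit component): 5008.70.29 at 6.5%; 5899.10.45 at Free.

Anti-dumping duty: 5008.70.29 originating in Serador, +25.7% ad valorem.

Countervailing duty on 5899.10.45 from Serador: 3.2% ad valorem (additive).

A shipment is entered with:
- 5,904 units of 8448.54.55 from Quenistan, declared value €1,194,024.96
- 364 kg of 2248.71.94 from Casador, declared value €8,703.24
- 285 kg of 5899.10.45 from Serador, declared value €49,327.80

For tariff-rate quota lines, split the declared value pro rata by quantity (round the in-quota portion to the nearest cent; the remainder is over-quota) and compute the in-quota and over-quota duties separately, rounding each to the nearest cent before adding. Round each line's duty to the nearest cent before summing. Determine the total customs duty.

€156,665.28

Line 1 (8448.54.55, Quenistan, 5,904 units, €1,194,024.96):
Code 8448.54.55 is under a tariff-rate quota (threshold 4,207 units). In-quota: 4,207 units at 9.5%; over-quota: 1,697 units at 20%.
Pro-rata value split: in-quota = €1,194,024.96 × 4,207/5,904 = €850,823.68; over-quota = €1,194,024.96 − €850,823.68 = €343,201.28.
In-quota duty = €850,823.68 × 9.5% = €80,828.25. Over-quota duty = €343,201.28 × 20% = €68,640.26.
Line duty = €80,828.25 + €68,640.26 = €149,468.51.
Line 2 (2248.71.94, Casador, 364 kg, €8,703.24):
Base rate for 2248.71.94 is €2.75/kg.
Duty = 364 × €2.75 = €1,001.00.
Line 3 (5899.10.45, Serador, 285 kg, €49,327.80):
Base rate for 5899.10.45 is 7.5% + €3.22/kg.
5899.10.45 has an FTA preferential rate, but origin Serador is not Casovia; base rate stands.
Additional duty on 5899.10.45 from Serador: +3.2%. Applied ad valorem rate: 7.5% + 3.2% = 10.7%.
Duty = €49,327.80 × 10.7% + 285 × €3.22 = €6,195.77.
Total = €149,468.51 + €1,001.00 + €6,195.77 = €156,665.28.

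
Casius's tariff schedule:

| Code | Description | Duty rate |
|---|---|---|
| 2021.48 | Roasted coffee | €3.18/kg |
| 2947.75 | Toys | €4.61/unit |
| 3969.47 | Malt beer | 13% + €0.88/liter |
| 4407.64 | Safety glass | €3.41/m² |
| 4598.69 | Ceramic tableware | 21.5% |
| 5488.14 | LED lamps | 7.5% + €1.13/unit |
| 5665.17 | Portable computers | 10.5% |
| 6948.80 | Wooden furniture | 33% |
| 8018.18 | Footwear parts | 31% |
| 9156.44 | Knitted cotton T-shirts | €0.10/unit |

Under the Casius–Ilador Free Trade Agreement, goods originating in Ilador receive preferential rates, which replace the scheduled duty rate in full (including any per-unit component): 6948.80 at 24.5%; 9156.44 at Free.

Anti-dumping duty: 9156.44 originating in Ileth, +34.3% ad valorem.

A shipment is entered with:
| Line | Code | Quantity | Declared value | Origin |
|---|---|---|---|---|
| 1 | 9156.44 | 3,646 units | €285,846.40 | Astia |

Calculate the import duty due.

€364.60

Line 1 (9156.44, Astia, 3,646 units, €285,846.40):
Base rate for 9156.44 is €0.10/unit.
9156.44 has an FTA preferential rate, but origin Astia is not Ilador; base rate stands.
The additional-duty order on 9156.44 targets Ileth, not Astia; it does not apply.
Duty = 3,646 × €0.10 = €364.60.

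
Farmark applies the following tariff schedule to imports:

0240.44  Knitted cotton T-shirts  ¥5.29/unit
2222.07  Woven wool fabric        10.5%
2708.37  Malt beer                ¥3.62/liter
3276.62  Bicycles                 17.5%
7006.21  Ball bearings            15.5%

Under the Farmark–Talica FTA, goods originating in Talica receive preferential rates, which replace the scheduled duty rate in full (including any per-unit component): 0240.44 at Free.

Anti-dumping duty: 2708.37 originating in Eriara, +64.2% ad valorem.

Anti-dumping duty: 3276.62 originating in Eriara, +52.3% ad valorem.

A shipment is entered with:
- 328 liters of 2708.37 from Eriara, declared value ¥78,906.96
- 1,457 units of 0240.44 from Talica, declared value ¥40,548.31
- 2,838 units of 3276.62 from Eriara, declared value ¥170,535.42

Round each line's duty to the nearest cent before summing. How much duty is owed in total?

Line 1 (2708.37, Eriara, 328 liters, ¥78,906.96):
Base rate for 2708.37 is ¥3.62/liter.
Additional duty on 2708.37 from Eriara: +64.2% ad valorem. Applied ad valorem rate = 64.2%.
Duty = ¥78,906.96 × 64.2% + 328 × ¥3.62 = ¥51,845.63.
Line 2 (0240.44, Talica, 1,457 units, ¥40,548.31):
Base rate for 0240.44 is ¥5.29/unit.
Origin Talica qualifies under the Farmark–Talica agreement and 0240.44 is covered: preferential rate Free applies instead.
Duty = ¥40,548.31 × 0% = ¥0.00.
Line 3 (3276.62, Eriara, 2,838 units, ¥170,535.42):
Base rate for 3276.62 is 17.5%.
Additional duty on 3276.62 from Eriara: +52.3%. Applied ad valorem rate: 17.5% + 52.3% = 69.8%.
Duty = ¥170,535.42 × 69.8% = ¥119,033.72.
Total = ¥51,845.63 + ¥0.00 + ¥119,033.72 = ¥170,879.35.

¥170,879.35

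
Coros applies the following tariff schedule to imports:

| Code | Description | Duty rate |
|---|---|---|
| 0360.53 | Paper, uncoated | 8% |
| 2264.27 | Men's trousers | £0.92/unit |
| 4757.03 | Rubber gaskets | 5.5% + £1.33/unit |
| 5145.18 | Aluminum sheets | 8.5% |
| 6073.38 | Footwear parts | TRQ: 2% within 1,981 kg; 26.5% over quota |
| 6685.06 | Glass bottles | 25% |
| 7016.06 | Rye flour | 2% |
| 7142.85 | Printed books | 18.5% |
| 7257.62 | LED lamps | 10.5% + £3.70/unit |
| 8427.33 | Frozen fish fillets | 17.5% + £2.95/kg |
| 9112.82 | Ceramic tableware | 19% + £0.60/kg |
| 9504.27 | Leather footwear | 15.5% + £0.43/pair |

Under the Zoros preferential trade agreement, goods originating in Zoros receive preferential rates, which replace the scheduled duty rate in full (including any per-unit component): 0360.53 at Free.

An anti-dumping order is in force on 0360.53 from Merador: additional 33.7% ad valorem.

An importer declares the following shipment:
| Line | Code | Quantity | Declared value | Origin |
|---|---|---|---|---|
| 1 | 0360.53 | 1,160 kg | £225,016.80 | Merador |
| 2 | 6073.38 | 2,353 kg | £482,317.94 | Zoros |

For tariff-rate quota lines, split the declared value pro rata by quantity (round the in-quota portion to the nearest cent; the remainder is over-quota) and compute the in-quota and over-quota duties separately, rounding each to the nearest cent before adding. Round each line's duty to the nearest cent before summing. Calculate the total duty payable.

£122,160.25

Line 1 (0360.53, Merador, 1,160 kg, £225,016.80):
Base rate for 0360.53 is 8%.
0360.53 has an FTA preferential rate, but origin Merador is not Zoros; base rate stands.
Additional duty on 0360.53 from Merador: +33.7%. Applied ad valorem rate: 8% + 33.7% = 41.7%.
Duty = £225,016.80 × 41.7% = £93,832.01.
Line 2 (6073.38, Zoros, 2,353 kg, £482,317.94):
Code 6073.38 is under a tariff-rate quota (threshold 1,981 kg). In-quota: 1,981 kg at 2%; over-quota: 372 kg at 26.5%.
Pro-rata value split: in-quota = £482,317.94 × 1,981/2,353 = £406,065.38; over-quota = £482,317.94 − £406,065.38 = £76,252.56.
In-quota duty = £406,065.38 × 2% = £8,121.31. Over-quota duty = £76,252.56 × 26.5% = £20,206.93.
Line duty = £8,121.31 + £20,206.93 = £28,328.24.
Total = £93,832.01 + £28,328.24 = £122,160.25.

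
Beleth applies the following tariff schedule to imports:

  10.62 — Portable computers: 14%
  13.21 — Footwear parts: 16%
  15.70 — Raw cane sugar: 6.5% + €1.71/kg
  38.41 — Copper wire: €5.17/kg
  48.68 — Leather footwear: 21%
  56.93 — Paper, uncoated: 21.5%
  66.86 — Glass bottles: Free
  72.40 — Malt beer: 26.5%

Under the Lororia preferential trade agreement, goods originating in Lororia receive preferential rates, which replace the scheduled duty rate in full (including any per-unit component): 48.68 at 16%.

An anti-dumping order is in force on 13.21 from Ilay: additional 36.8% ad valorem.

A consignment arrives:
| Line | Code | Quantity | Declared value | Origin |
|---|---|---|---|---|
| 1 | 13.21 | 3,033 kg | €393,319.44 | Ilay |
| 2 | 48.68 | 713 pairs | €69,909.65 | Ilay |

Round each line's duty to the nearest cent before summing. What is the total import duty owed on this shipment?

€222,353.69

Line 1 (13.21, Ilay, 3,033 kg, €393,319.44):
Base rate for 13.21 is 16%.
Additional duty on 13.21 from Ilay: +36.8%. Applied ad valorem rate: 16% + 36.8% = 52.8%.
Duty = €393,319.44 × 52.8% = €207,672.66.
Line 2 (48.68, Ilay, 713 pairs, €69,909.65):
Base rate for 48.68 is 21%.
48.68 has an FTA preferential rate, but origin Ilay is not Lororia; base rate stands.
Duty = €69,909.65 × 21% = €14,681.03.
Total = €207,672.66 + €14,681.03 = €222,353.69.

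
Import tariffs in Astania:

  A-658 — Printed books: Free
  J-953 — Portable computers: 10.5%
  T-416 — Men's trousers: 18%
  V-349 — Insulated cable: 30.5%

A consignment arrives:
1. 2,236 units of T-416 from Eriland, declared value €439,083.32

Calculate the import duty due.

Line 1 (T-416, Eriland, 2,236 units, €439,083.32):
Base rate for T-416 is 18%.
Duty = €439,083.32 × 18% = €79,035.00.

€79,035.00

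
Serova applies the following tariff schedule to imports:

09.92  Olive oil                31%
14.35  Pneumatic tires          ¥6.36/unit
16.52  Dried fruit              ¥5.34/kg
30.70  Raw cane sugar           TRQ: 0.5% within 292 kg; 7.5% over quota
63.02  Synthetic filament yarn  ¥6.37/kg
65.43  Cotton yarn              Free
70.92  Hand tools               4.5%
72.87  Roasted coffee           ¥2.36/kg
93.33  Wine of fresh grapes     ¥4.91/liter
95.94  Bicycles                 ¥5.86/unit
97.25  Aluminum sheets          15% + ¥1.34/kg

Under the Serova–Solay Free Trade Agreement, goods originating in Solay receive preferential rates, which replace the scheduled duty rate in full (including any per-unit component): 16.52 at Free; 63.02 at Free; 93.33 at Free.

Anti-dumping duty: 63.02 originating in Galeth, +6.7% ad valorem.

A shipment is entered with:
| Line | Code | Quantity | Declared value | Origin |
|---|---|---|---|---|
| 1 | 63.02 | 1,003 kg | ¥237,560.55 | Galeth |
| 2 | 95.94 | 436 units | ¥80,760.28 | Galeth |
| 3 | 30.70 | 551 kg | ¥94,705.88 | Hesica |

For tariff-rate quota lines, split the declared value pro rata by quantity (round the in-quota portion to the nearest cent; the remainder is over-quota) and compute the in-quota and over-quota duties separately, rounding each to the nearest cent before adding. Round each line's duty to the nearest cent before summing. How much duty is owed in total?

¥28,450.34

Line 1 (63.02, Galeth, 1,003 kg, ¥237,560.55):
Base rate for 63.02 is ¥6.37/kg.
63.02 has an FTA preferential rate, but origin Galeth is not Solay; base rate stands.
Additional duty on 63.02 from Galeth: +6.7% ad valorem. Applied ad valorem rate = 6.7%.
Duty = ¥237,560.55 × 6.7% + 1,003 × ¥6.37 = ¥22,305.67.
Line 2 (95.94, Galeth, 436 units, ¥80,760.28):
Base rate for 95.94 is ¥5.86/unit.
Duty = 436 × ¥5.86 = ¥2,554.96.
Line 3 (30.70, Hesica, 551 kg, ¥94,705.88):
Code 30.70 is under a tariff-rate quota (threshold 292 kg). In-quota: 292 kg at 0.5%; over-quota: 259 kg at 7.5%.
Pro-rata value split: in-quota = ¥94,705.88 × 292/551 = ¥50,188.96; over-quota = ¥94,705.88 − ¥50,188.96 = ¥44,516.92.
In-quota duty = ¥50,188.96 × 0.5% = ¥250.94. Over-quota duty = ¥44,516.92 × 7.5% = ¥3,338.77.
Line duty = ¥250.94 + ¥3,338.77 = ¥3,589.71.
Total = ¥22,305.67 + ¥2,554.96 + ¥3,589.71 = ¥28,450.34.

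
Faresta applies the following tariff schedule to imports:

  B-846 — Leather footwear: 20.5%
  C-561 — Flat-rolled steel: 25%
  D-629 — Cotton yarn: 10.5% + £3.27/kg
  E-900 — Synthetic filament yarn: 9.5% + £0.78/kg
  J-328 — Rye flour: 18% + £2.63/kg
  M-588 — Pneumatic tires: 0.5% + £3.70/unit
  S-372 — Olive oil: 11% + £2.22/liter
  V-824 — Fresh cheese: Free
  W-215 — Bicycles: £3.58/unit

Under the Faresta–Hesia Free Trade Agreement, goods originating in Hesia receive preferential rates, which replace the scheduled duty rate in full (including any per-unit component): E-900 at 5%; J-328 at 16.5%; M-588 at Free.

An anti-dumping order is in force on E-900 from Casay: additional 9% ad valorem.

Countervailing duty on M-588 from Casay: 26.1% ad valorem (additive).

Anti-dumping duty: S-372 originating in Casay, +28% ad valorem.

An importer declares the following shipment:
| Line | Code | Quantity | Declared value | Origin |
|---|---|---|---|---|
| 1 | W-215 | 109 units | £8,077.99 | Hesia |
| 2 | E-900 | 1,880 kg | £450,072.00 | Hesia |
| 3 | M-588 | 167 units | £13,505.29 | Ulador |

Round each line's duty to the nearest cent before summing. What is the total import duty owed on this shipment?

Line 1 (W-215, Hesia, 109 units, £8,077.99):
Base rate for W-215 is £3.58/unit.
Origin Hesia is the FTA partner but W-215 is not on the preference list; base rate stands.
Duty = 109 × £3.58 = £390.22.
Line 2 (E-900, Hesia, 1,880 kg, £450,072.00):
Base rate for E-900 is 9.5% + £0.78/kg.
Origin Hesia qualifies under the Faresta–Hesia agreement and E-900 is covered: preferential rate 5% applies instead.
The additional-duty order on E-900 targets Casay, not Hesia; it does not apply.
Duty = £450,072.00 × 5% = £22,503.60.
Line 3 (M-588, Ulador, 167 units, £13,505.29):
Base rate for M-588 is 0.5% + £3.70/unit.
M-588 has an FTA preferential rate, but origin Ulador is not Hesia; base rate stands.
The additional-duty order on M-588 targets Casay, not Ulador; it does not apply.
Duty = £13,505.29 × 0.5% + 167 × £3.70 = £685.43.
Total = £390.22 + £22,503.60 + £685.43 = £23,579.25.

£23,579.25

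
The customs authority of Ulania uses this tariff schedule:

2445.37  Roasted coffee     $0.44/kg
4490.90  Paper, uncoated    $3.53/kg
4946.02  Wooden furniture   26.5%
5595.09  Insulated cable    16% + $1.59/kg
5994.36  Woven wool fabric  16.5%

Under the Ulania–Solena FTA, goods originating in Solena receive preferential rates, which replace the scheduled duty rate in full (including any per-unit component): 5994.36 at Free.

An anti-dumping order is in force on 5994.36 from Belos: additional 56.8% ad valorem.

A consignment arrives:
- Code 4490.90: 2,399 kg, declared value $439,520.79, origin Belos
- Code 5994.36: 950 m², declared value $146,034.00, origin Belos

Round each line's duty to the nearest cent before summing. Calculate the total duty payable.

Line 1 (4490.90, Belos, 2,399 kg, $439,520.79):
Base rate for 4490.90 is $3.53/kg.
Duty = 2,399 × $3.53 = $8,468.47.
Line 2 (5994.36, Belos, 950 m², $146,034.00):
Base rate for 5994.36 is 16.5%.
5994.36 has an FTA preferential rate, but origin Belos is not Solena; base rate stands.
Additional duty on 5994.36 from Belos: +56.8%. Applied ad valorem rate: 16.5% + 56.8% = 73.3%.
Duty = $146,034.00 × 73.3% = $107,042.92.
Total = $8,468.47 + $107,042.92 = $115,511.39.

$115,511.39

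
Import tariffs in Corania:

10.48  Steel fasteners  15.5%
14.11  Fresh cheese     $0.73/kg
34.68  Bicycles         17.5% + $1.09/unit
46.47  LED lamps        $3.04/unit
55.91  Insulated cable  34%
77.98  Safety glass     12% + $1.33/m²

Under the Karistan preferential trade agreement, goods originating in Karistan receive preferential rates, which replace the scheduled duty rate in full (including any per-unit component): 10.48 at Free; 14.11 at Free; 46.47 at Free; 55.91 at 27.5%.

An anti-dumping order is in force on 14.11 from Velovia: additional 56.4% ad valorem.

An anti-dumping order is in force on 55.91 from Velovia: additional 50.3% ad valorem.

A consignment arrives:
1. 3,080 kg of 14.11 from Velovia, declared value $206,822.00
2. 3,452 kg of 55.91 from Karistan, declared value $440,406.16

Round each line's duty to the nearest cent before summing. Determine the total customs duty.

$240,007.70

Line 1 (14.11, Velovia, 3,080 kg, $206,822.00):
Base rate for 14.11 is $0.73/kg.
14.11 has an FTA preferential rate, but origin Velovia is not Karistan; base rate stands.
Additional duty on 14.11 from Velovia: +56.4% ad valorem. Applied ad valorem rate = 56.4%.
Duty = $206,822.00 × 56.4% + 3,080 × $0.73 = $118,896.01.
Line 2 (55.91, Karistan, 3,452 kg, $440,406.16):
Base rate for 55.91 is 34%.
Origin Karistan qualifies under the Corania–Karistan agreement and 55.91 is covered: preferential rate 27.5% applies instead.
The additional-duty order on 55.91 targets Velovia, not Karistan; it does not apply.
Duty = $440,406.16 × 27.5% = $121,111.69.
Total = $118,896.01 + $121,111.69 = $240,007.70.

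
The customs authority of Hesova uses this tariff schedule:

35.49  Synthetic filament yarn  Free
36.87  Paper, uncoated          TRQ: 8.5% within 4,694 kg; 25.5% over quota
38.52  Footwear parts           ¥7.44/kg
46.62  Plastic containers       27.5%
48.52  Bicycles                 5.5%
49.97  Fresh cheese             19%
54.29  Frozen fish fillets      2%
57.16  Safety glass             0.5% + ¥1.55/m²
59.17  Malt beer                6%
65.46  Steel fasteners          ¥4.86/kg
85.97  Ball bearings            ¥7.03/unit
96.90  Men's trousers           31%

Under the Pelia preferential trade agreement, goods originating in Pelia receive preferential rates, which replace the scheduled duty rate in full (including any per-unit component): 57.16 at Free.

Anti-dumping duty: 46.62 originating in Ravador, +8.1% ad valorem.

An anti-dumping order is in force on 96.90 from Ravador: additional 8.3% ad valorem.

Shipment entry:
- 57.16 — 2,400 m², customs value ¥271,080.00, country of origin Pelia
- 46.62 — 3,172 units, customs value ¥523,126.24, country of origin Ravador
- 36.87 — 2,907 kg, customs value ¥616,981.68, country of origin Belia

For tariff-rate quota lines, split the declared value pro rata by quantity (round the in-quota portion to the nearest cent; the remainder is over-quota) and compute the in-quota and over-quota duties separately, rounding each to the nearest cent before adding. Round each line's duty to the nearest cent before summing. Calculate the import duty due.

¥238,676.38

Line 1 (57.16, Pelia, 2,400 m², ¥271,080.00):
Base rate for 57.16 is 0.5% + ¥1.55/m².
Origin Pelia qualifies under the Hesova–Pelia agreement and 57.16 is covered: preferential rate Free applies instead.
Duty = ¥271,080.00 × 0% = ¥0.00.
Line 2 (46.62, Ravador, 3,172 units, ¥523,126.24):
Base rate for 46.62 is 27.5%.
Additional duty on 46.62 from Ravador: +8.1%. Applied ad valorem rate: 27.5% + 8.1% = 35.6%.
Duty = ¥523,126.24 × 35.6% = ¥186,232.94.
Line 3 (36.87, Belia, 2,907 kg, ¥616,981.68):
Code 36.87 is under a tariff-rate quota (threshold 4,694 kg). Quantity 2,907 kg is within the quota, so the in-quota rate 8.5% applies to the full value.
Duty = ¥616,981.68 × 8.5% = ¥52,443.44.
Total = ¥0.00 + ¥186,232.94 + ¥52,443.44 = ¥238,676.38.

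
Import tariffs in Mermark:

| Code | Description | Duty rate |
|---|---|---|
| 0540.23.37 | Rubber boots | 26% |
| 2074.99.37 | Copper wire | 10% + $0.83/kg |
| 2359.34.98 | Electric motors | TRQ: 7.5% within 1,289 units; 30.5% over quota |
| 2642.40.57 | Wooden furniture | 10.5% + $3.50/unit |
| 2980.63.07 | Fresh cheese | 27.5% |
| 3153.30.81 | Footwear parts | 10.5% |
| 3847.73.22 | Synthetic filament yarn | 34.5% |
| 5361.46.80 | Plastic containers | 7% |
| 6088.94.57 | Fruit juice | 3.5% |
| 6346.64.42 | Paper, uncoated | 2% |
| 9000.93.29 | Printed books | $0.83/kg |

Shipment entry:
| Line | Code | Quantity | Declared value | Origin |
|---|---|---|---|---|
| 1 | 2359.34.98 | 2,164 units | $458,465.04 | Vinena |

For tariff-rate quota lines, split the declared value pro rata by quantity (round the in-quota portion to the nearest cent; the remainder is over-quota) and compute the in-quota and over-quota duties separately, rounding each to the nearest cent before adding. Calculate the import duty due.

$77,021.71

Line 1 (2359.34.98, Vinena, 2,164 units, $458,465.04):
Code 2359.34.98 is under a tariff-rate quota (threshold 1,289 units). In-quota: 1,289 units at 7.5%; over-quota: 875 units at 30.5%.
Pro-rata value split: in-quota = $458,465.04 × 1,289/2,164 = $273,087.54; over-quota = $458,465.04 − $273,087.54 = $185,377.50.
In-quota duty = $273,087.54 × 7.5% = $20,481.57. Over-quota duty = $185,377.50 × 30.5% = $56,540.14.
Line duty = $20,481.57 + $56,540.14 = $77,021.71.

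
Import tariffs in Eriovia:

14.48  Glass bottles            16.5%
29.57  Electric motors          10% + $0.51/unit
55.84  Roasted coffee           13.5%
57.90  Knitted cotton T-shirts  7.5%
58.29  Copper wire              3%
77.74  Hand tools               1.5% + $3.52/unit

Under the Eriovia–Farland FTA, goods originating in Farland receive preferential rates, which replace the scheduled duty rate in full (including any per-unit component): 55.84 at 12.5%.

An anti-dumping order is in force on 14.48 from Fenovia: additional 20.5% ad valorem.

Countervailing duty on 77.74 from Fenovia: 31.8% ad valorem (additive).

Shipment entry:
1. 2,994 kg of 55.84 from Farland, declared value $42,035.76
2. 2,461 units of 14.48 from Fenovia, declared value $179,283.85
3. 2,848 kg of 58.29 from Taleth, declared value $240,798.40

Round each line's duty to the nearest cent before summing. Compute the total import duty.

$78,813.44

Line 1 (55.84, Farland, 2,994 kg, $42,035.76):
Base rate for 55.84 is 13.5%.
Origin Farland qualifies under the Eriovia–Farland agreement and 55.84 is covered: preferential rate 12.5% applies instead.
Duty = $42,035.76 × 12.5% = $5,254.47.
Line 2 (14.48, Fenovia, 2,461 units, $179,283.85):
Base rate for 14.48 is 16.5%.
Additional duty on 14.48 from Fenovia: +20.5%. Applied ad valorem rate: 16.5% + 20.5% = 37%.
Duty = $179,283.85 × 37% = $66,335.02.
Line 3 (58.29, Taleth, 2,848 kg, $240,798.40):
Base rate for 58.29 is 3%.
Duty = $240,798.40 × 3% = $7,223.95.
Total = $5,254.47 + $66,335.02 + $7,223.95 = $78,813.44.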